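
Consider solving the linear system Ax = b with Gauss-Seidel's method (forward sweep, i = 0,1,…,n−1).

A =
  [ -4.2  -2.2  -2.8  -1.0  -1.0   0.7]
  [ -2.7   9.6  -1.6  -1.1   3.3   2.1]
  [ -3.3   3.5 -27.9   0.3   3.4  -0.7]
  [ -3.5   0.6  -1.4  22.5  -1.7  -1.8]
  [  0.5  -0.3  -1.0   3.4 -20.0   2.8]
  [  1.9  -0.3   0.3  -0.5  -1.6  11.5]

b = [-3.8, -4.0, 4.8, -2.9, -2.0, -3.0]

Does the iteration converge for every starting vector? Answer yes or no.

yes

A = D + L + U where D = diag(-4.2, 9.6, -27.9, 22.5, -20, 11.5).
GS T = -(D+L)⁻¹U: row 0 first, T[0,5] = -(0.7)/(-4.2) = +0.1667; later rows by forward substitution.
  T[0,:] = [+0.0000, -0.5238, -0.6667, -0.2381, -0.2381, +0.1667]
  T[1,:] = [+0.0000, -0.1473, -0.0208, +0.0476, -0.4107, -0.1719]
  T[2,:] = [+0.0000, +0.0435, +0.0762, +0.0449, +0.0985, -0.0664]
  T[3,:] = [+0.0000, -0.0748, -0.0984, -0.0355, +0.0556, +0.1064]
  T[4,:] = [+0.0000, -0.0258, -0.0369, -0.0149, +0.0047, +0.1681]
  T[5,:] = [+0.0000, +0.0747, +0.0982, +0.0358, +0.0291, -0.0023]
|roots of det(T-λI)|: 0.2029, 0.1536, 0.1536, 0.0881, 0.0039, 0.0000.
ρ = 0.2029; 0.2029 < 1: convergent.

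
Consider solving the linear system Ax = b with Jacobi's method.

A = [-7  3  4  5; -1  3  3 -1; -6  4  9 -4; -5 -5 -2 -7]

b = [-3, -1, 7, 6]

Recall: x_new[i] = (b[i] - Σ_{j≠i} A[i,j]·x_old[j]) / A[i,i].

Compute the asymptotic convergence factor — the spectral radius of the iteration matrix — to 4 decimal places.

1.1262

Diagonal D = diag(-7, 3, 9, -7); L, U strict lower/upper.
Jacobi T = -D⁻¹(L+U): T[2,0] = -(-6)/(9) = +0.6667; T[2,2] = 0.
  T[0,:] = [+0.0000 +0.4286 +0.5714 +0.7143]
  T[1,:] = [+0.3333 +0.0000 -1.0000 +0.3333]
  T[2,:] = [+0.6667 -0.4444 +0.0000 +0.4444]
  T[3,:] = [-0.7143 -0.7143 -0.2857 +0.0000]
eigenvalue magnitudes: 1.1262, 0.9547, 0.9547, 0.7938.
spectral radius ρ = 1.1262; 1.1262 > 1: divergent.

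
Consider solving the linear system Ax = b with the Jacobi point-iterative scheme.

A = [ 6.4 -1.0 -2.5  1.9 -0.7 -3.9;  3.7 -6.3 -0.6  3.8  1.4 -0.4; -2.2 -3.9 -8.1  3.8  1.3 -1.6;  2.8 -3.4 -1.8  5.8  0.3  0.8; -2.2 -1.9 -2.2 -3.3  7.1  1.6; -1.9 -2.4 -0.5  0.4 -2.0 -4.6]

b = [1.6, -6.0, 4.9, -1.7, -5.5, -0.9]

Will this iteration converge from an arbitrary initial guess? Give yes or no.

A = D + L + U where D = diag(6.4, -6.3, -8.1, 5.8, 7.1, -4.6).
T_J = -D⁻¹(L+U): T[3,5] = -(0.8)/(5.8) = -0.1379; T[3,3] = 0.
  T[0,:] = [+0.0000 +0.1562 +0.3906 -0.2969 +0.1094 +0.6094]
  T[1,:] = [+0.5873 +0.0000 -0.0952 +0.6032 +0.2222 -0.0635]
  T[2,:] = [-0.2716 -0.4815 +0.0000 +0.4691 +0.1605 -0.1975]
  T[3,:] = [-0.4828 +0.5862 +0.3103 +0.0000 -0.0517 -0.1379]
  T[4,:] = [+0.3099 +0.2676 +0.3099 +0.4648 +0.0000 -0.2254]
  T[5,:] = [-0.4130 -0.5217 -0.1087 +0.0870 -0.4348 +0.0000]
moduli |λ_i(T)| = 1.1353, 0.8551, 0.7300, 0.7300, 0.3895, 0.2048.
spectral radius ρ = 1.1353; 1.1353 > 1 ⇒ diverges.

no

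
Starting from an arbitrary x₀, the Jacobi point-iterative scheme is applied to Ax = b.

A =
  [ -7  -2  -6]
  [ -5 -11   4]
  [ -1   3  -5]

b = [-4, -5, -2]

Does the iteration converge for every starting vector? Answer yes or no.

Diagonal D = diag(-7, -11, -5); L, U strict lower/upper.
Jacobi: T = -D⁻¹(L+U), T[1,2] = -(4)/(-11) = +0.3636; T[1,1] = 0.
  T[0,:] = [+0.0000 -0.2857 -0.8571]
  T[1,:] = [-0.4545 +0.0000 +0.3636]
  T[2,:] = [-0.2000 +0.6000 +0.0000]
|roots of det(T-λI)|: 0.8964, 0.5329, 0.5329.
spectral radius ρ = 0.8964; 0.8964 < 1: convergent.

yes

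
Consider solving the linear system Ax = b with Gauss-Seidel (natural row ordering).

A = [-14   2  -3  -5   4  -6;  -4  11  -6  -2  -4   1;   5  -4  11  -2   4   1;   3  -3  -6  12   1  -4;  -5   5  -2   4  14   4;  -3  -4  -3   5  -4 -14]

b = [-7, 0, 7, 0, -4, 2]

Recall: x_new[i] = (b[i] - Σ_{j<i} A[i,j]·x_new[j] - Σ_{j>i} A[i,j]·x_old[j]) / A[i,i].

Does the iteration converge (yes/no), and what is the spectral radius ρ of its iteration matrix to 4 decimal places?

yes, ρ = 0.9386

Write A = D+L+U with D = diag(-14, 11, 11, 12, 14, -14).
T_GS = -(D+L)⁻¹U: row 0 first, T[0,2] = -(-3)/(-14) = -0.2143; later rows by forward substitution.
  T[0,:] = [+0.0000  +0.1429  -0.2143  -0.3571  +0.2857  -0.4286]
  T[1,:] = [+0.0000  +0.0519  +0.4675  +0.0519  +0.4675  -0.2468]
  T[2,:] = [+0.0000  -0.0460  +0.2674  +0.3630  -0.3235  +0.0142]
  T[3,:] = [+0.0000  -0.0457  +0.3042  +0.2838  -0.1996  +0.3859]
  T[4,:] = [+0.0000  +0.0390  -0.2922  -0.1753  -0.0541  -0.4589]
  T[5,:] = [+0.0000  -0.0631  +0.0472  +0.1353  -0.1813  +0.4282]
|λ(T)| sorted: 0.9386, 0.3843, 0.2865, 0.0429, 0.0163, 0.0000.
spectral radius ρ = 0.9386; 0.9386 < 1 ⇒ converges.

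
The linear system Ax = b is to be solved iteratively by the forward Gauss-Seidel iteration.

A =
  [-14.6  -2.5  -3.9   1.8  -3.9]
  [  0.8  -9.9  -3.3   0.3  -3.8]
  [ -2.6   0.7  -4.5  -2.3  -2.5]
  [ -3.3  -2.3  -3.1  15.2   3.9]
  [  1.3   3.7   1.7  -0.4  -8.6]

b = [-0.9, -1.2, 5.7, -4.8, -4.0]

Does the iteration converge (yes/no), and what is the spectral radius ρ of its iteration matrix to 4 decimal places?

Let D = diag(-14.6, -9.9, -4.5, 15.2, -8.6); L, U the strict triangles.
GS T = -(D+L)⁻¹U: row 0 first, T[0,4] = -(-3.9)/(-14.6) = -0.2671; later rows by forward substitution.
  T[0,:] = [+0.0000  -0.1712  -0.2671  +0.1233  -0.2671]
  T[1,:] = [+0.0000  -0.0138  -0.3549  +0.0403  -0.4054]
  T[2,:] = [+0.0000  +0.0968  +0.0991  -0.5761  -0.4643]
  T[3,:] = [+0.0000  -0.0195  -0.0915  -0.0846  -0.4706]
  T[4,:] = [+0.0000  -0.0118  -0.1692  -0.0740  -0.2847]
eigenvalue magnitudes: 0.6217, 0.2355, 0.2355, 0.0328, 0.0000.
spectral radius ρ = 0.6217; 0.6217 < 1 ⇒ converges.

yes, ρ = 0.6217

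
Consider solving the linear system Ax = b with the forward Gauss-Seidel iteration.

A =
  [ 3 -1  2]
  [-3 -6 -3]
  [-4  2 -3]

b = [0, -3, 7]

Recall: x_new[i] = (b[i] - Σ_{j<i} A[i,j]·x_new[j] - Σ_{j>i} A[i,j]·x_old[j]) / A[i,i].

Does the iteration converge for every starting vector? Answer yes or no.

Diagonal D = diag(3, -6, -3); L, U strict lower/upper.
Gauss-Seidel: T = -(D+L)⁻¹U, row 0 first, T[0,2] = -(2)/(3) = -0.6667; later rows by forward substitution.
  T[0,:] = [+0.0000, +0.3333, -0.6667]
  T[1,:] = [+0.0000, -0.1667, -0.1667]
  T[2,:] = [+0.0000, -0.5556, +0.7778]
eigenvalue magnitudes: 0.8673, 0.2562, 0.0000.
ρ(T) = max|λ| = 0.8673; 0.8673 < 1: convergent.

yes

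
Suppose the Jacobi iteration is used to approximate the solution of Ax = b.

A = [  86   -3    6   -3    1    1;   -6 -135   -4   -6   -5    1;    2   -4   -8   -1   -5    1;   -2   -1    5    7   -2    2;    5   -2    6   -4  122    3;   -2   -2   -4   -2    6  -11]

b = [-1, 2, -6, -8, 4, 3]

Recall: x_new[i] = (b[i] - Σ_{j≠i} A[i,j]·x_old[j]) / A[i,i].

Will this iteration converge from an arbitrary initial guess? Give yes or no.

yes

Write A = D+L+U with D = diag(86, -135, -8, 7, 122, -11).
Jacobi T = -D⁻¹(L+U): T[3,1] = -(-1)/(7) = +0.1429; T[3,3] = 0.
  T[0,:] = [+0.0000  +0.0349  -0.0698  +0.0349  -0.0116  -0.0116]
  T[1,:] = [-0.0444  +0.0000  -0.0296  -0.0444  -0.0370  +0.0074]
  T[2,:] = [+0.2500  -0.5000  +0.0000  -0.1250  -0.6250  +0.1250]
  T[3,:] = [+0.2857  +0.1429  -0.7143  +0.0000  +0.2857  -0.2857]
  T[4,:] = [-0.0410  +0.0164  -0.0492  +0.0328  +0.0000  -0.0246]
  T[5,:] = [-0.1818  -0.1818  -0.3636  -0.1818  +0.5455  +0.0000]
|roots of det(T-λI)|: 0.3788, 0.2695, 0.1614, 0.1547, 0.1312, 0.1312.
ρ(T) = max|λ| = 0.3788; 0.3788 < 1 ⇒ converges.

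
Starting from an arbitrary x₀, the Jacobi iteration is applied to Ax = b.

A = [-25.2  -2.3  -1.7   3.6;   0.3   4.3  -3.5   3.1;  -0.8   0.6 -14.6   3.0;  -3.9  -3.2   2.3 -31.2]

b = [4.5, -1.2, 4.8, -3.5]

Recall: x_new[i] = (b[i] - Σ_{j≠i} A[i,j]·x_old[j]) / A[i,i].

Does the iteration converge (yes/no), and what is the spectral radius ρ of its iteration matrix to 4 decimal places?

Let D = diag(-25.2, 4.3, -14.6, -31.2); L, U the strict triangles.
Jacobi: T = -D⁻¹(L+U), T[0,3] = -(3.6)/(-25.2) = +0.1429; T[0,0] = 0.
  T[0,:] = [+0.0000, -0.0913, -0.0675, +0.1429]
  T[1,:] = [-0.0698, +0.0000, +0.8140, -0.7209]
  T[2,:] = [-0.0548, +0.0411, +0.0000, +0.2055]
  T[3,:] = [-0.1250, -0.1026, +0.0737, +0.0000]
moduli |λ_i(T)| = 0.4208, 0.2547, 0.1414, 0.1414.
ρ(T) = max|λ| = 0.4208; 0.4208 < 1: convergent.

yes, ρ = 0.4208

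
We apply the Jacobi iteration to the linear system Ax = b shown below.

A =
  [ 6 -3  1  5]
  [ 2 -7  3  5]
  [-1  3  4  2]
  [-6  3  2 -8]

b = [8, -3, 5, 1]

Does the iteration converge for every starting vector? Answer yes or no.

Let D = diag(6, -7, 4, -8); L, U the strict triangles.
T_J = -D⁻¹(L+U): T[3,0] = -(-6)/(-8) = -0.7500; T[3,3] = 0.
  T[0,:] = [+0.0000  +0.5000  -0.1667  -0.8333]
  T[1,:] = [+0.2857  +0.0000  +0.4286  +0.7143]
  T[2,:] = [+0.2500  -0.7500  +0.0000  -0.5000]
  T[3,:] = [-0.7500  +0.3750  +0.2500  +0.0000]
eigenvalue magnitudes: 1.1372, 0.6504, 0.6504, 0.5940.
ρ = 1.1372; 1.1372 > 1 ⇒ diverges.

no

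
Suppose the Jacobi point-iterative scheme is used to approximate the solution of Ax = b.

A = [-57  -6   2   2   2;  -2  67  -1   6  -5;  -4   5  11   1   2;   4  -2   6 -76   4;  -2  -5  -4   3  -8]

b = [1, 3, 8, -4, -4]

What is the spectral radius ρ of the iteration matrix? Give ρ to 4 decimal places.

0.3170

Let D = diag(-57, 67, 11, -76, -8); L, U the strict triangles.
Jacobi T = -D⁻¹(L+U): T[1,0] = -(-2)/(67) = +0.0299; T[1,1] = 0.
  T[0,:] = [+0.0000, -0.1053, +0.0351, +0.0351, +0.0351]
  T[1,:] = [+0.0299, +0.0000, +0.0149, -0.0896, +0.0746]
  T[2,:] = [+0.3636, -0.4545, +0.0000, -0.0909, -0.1818]
  T[3,:] = [+0.0526, -0.0263, +0.0789, +0.0000, +0.0526]
  T[4,:] = [-0.2500, -0.6250, -0.5000, +0.3750, +0.0000]
|eigenvalues of T|: 0.3170, 0.2428, 0.2428, 0.1011, 0.0866.
ρ(T) = max|λ| = 0.3170; 0.3170 < 1, so it converges for any x₀.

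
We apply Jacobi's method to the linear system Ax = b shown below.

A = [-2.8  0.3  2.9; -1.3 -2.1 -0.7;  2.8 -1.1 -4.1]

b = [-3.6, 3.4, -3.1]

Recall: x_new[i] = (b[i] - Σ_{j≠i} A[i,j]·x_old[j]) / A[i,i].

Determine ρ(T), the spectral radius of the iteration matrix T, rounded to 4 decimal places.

Split A = D + L + U, D = diag(-2.8, -2.1, -4.1).
Jacobi: T = -D⁻¹(L+U), T[1,0] = -(-1.3)/(-2.1) = -0.6190; T[1,1] = 0.
  T[0,:] = [+0.0000, +0.1071, +1.0357]
  T[1,:] = [-0.6190, +0.0000, -0.3333]
  T[2,:] = [+0.6829, -0.2683, +0.0000]
|λ(T)| sorted: 0.9419, 0.7260, 0.2159.
spectral radius ρ = 0.9419; 0.9419 < 1: convergent.

0.9419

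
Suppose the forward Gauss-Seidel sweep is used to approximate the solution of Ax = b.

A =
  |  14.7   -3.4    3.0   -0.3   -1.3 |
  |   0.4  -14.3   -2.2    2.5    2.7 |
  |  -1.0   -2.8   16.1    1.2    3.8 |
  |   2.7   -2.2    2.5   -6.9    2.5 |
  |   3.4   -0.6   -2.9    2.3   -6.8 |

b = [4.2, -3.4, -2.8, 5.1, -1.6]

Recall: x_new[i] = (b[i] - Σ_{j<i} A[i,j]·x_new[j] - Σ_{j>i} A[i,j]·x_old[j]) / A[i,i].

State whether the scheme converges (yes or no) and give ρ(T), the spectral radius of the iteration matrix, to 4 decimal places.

yes, ρ = 0.3907

Diagonal D = diag(14.7, -14.3, 16.1, -6.9, -6.8); L, U strict lower/upper.
Gauss-Seidel: T = -(D+L)⁻¹U, row 0 first, T[0,4] = -(-1.3)/(14.7) = +0.0884; later rows by forward substitution.
  T[0,:] = [+0.0000  +0.2313  -0.2041  +0.0204  +0.0884]
  T[1,:] = [+0.0000  +0.0065  -0.1596  +0.1754  +0.1913]
  T[2,:] = [+0.0000  +0.0155  -0.0404  -0.0428  -0.1973]
  T[3,:] = [+0.0000  +0.0941  -0.0436  -0.0634  +0.2645]
  T[4,:] = [+0.0000  +0.1403  -0.0855  -0.0085  +0.2009]
|eigenvalues of T|: 0.3907, 0.1606, 0.1606, 0.0477, 0.0000.
ρ = 0.3907; 0.3907 < 1 ⇒ converges.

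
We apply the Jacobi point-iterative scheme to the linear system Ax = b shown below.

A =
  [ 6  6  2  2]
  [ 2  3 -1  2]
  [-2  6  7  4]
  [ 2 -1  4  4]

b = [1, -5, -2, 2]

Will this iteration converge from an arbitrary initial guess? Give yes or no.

no

Split A = D + L + U, D = diag(6, 3, 7, 4).
Jacobi: T = -D⁻¹(L+U), T[0,3] = -(2)/(6) = -0.3333; T[0,0] = 0.
  T[0,:] = [+0.0000  -1.0000  -0.3333  -0.3333]
  T[1,:] = [-0.6667  +0.0000  +0.3333  -0.6667]
  T[2,:] = [+0.2857  -0.8571  +0.0000  -0.5714]
  T[3,:] = [-0.5000  +0.2500  -1.0000  +0.0000]
|eigenvalues of T|: 1.2471, 1.0593, 1.0593, 0.2779.
ρ(T) = max|λ| = 1.2471; 1.2471 > 1, so it fails to converge.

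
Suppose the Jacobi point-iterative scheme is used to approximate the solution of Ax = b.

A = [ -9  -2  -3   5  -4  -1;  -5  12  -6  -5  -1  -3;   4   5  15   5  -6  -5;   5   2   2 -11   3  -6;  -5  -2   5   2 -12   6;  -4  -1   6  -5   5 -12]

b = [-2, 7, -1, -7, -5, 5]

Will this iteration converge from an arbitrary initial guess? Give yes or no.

no

Split A = D + L + U, D = diag(-9, 12, 15, -11, -12, -12).
Jacobi T = -D⁻¹(L+U): T[4,5] = -(6)/(-12) = +0.5000; T[4,4] = 0.
  T[0,:] = [+0.0000 -0.2222 -0.3333 +0.5556 -0.4444 -0.1111]
  T[1,:] = [+0.4167 +0.0000 +0.5000 +0.4167 +0.0833 +0.2500]
  T[2,:] = [-0.2667 -0.3333 +0.0000 -0.3333 +0.4000 +0.3333]
  T[3,:] = [+0.4545 +0.1818 +0.1818 +0.0000 +0.2727 -0.5455]
  T[4,:] = [-0.4167 -0.1667 +0.4167 +0.1667 +0.0000 +0.5000]
  T[5,:] = [-0.3333 -0.0833 +0.5000 -0.4167 +0.4167 +0.0000]
|eigenvalues of T|: 1.2274, 0.9086, 0.4251, 0.4077, 0.4077, 0.1321.
spectral radius ρ = 1.2274; 1.2274 > 1 ⇒ diverges.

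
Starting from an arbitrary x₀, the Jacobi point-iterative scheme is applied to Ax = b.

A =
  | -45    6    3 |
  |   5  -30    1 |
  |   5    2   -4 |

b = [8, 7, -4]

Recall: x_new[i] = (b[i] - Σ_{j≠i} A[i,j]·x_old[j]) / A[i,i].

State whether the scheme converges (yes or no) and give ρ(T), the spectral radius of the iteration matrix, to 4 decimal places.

yes, ρ = 0.3884

Let D = diag(-45, -30, -4); L, U the strict triangles.
Jacobi: T = -D⁻¹(L+U), T[1,2] = -(1)/(-30) = +0.0333; T[1,1] = 0.
  T[0,:] = [+0.0000  +0.1333  +0.0667]
  T[1,:] = [+0.1667  +0.0000  +0.0333]
  T[2,:] = [+1.2500  +0.5000  +0.0000]
moduli |λ_i(T)| = 0.3884, 0.2896, 0.0988.
ρ = 0.3884; 0.3884 < 1, so it converges for any x₀.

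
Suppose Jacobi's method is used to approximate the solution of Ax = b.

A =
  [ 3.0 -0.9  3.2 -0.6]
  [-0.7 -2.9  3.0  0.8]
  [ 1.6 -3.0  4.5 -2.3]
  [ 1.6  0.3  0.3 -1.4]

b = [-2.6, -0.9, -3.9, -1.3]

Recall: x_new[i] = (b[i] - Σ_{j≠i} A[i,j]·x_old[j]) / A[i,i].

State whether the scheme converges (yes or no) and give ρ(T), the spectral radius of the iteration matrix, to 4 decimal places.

no, ρ = 1.2360

Write A = D+L+U with D = diag(3, -2.9, 4.5, -1.4).
T_J = -D⁻¹(L+U): T[2,0] = -(1.6)/(4.5) = -0.3556; T[2,2] = 0.
  T[0,:] = [+0.0000  +0.3000  -1.0667  +0.2000]
  T[1,:] = [-0.2414  +0.0000  +1.0345  +0.2759]
  T[2,:] = [-0.3556  +0.6667  +0.0000  +0.5111]
  T[3,:] = [+1.1429  +0.2143  +0.2143  +0.0000]
moduli |λ_i(T)| = 1.2360, 0.7672, 0.7672, 0.2967.
spectral radius ρ = 1.2360; 1.2360 > 1: divergent.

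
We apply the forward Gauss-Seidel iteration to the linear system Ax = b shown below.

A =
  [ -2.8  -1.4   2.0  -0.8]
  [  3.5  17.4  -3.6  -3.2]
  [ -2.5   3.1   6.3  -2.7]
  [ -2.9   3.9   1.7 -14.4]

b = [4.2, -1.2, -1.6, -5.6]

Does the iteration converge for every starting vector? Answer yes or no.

yes

A = D + L + U where D = diag(-2.8, 17.4, 6.3, -14.4).
Gauss-Seidel: T = -(D+L)⁻¹U, row 0 first, T[0,2] = -(2)/(-2.8) = +0.7143; later rows by forward substitution.
  T[0,:] = [+0.0000  -0.5000  +0.7143  -0.2857]
  T[1,:] = [+0.0000  +0.1006  +0.0632  +0.2414]
  T[2,:] = [+0.0000  -0.2479  +0.2523  +0.1964]
  T[3,:] = [+0.0000  +0.0987  -0.0969  +0.1461]
|roots of det(T-λI)|: 0.3079, 0.1703, 0.1703, 0.0000.
spectral radius ρ = 0.3079; 0.3079 < 1 ⇒ converges.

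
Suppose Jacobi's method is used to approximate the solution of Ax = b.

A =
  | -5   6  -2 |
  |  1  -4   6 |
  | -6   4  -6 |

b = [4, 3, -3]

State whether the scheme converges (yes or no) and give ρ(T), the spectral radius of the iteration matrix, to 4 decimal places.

no, ρ = 1.6772

Let D = diag(-5, -4, -6); L, U the strict triangles.
Jacobi: T = -D⁻¹(L+U), T[0,2] = -(-2)/(-5) = -0.4000; T[0,0] = 0.
  T[0,:] = [+0.0000, +1.2000, -0.4000]
  T[1,:] = [+0.2500, +0.0000, +1.5000]
  T[2,:] = [-1.0000, +0.6667, +0.0000]
|λ(T)| sorted: 1.6772, 1.0550, 1.0550.
spectral radius ρ = 1.6772; 1.6772 > 1: divergent.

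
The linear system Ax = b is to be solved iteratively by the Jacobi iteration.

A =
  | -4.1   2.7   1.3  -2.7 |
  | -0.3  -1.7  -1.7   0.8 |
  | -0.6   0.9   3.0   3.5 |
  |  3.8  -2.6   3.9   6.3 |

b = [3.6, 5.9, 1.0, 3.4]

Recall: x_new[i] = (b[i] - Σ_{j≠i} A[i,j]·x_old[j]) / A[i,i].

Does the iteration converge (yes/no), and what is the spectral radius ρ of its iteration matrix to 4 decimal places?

no, ρ = 1.3378

Diagonal D = diag(-4.1, -1.7, 3, 6.3); L, U strict lower/upper.
T_J = -D⁻¹(L+U): T[0,2] = -(1.3)/(-4.1) = +0.3171; T[0,0] = 0.
  T[0,:] = [+0.0000  +0.6585  +0.3171  -0.6585]
  T[1,:] = [-0.1765  +0.0000  -1.0000  +0.4706]
  T[2,:] = [+0.2000  -0.3000  +0.0000  -1.1667]
  T[3,:] = [-0.6032  +0.4127  -0.6190  +0.0000]
|λ(T)| sorted: 1.3378, 0.9243, 0.9243, 0.3670.
spectral radius ρ = 1.3378; 1.3378 > 1, so it fails to converge.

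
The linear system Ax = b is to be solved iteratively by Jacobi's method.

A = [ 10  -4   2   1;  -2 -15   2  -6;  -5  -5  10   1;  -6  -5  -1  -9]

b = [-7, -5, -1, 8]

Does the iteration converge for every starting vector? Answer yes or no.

Split A = D + L + U, D = diag(10, -15, 10, -9).
Jacobi T = -D⁻¹(L+U): T[0,3] = -(1)/(10) = -0.1000; T[0,0] = 0.
  T[0,:] = [+0.0000 +0.4000 -0.2000 -0.1000]
  T[1,:] = [-0.1333 +0.0000 +0.1333 -0.4000]
  T[2,:] = [+0.5000 +0.5000 +0.0000 -0.1000]
  T[3,:] = [-0.6667 -0.5556 -0.1111 +0.0000]
eigenvalue magnitudes: 0.6837, 0.4668, 0.4668, 0.0577.
ρ = 0.6837; 0.6837 < 1, so it converges for any x₀.

yes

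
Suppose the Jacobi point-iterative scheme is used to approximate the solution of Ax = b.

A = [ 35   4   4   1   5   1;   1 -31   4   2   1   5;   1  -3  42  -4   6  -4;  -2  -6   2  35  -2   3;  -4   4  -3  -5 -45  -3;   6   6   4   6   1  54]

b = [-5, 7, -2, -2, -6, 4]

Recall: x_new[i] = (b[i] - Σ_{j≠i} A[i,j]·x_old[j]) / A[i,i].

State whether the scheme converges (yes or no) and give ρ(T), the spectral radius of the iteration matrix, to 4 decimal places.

A = D + L + U where D = diag(35, -31, 42, 35, -45, 54).
Jacobi T = -D⁻¹(L+U): T[5,2] = -(4)/(54) = -0.0741; T[5,5] = 0.
  T[0,:] = [+0.0000, -0.1143, -0.1143, -0.0286, -0.1429, -0.0286]
  T[1,:] = [+0.0323, +0.0000, +0.1290, +0.0645, +0.0323, +0.1613]
  T[2,:] = [-0.0238, +0.0714, +0.0000, +0.0952, -0.1429, +0.0952]
  T[3,:] = [+0.0571, +0.1714, -0.0571, +0.0000, +0.0571, -0.0857]
  T[4,:] = [-0.0889, +0.0889, -0.0667, -0.1111, +0.0000, -0.0667]
  T[5,:] = [-0.1111, -0.1111, -0.0741, -0.1111, -0.0185, +0.0000]
|λ(T)| sorted: 0.2421, 0.1432, 0.1297, 0.1297, 0.0839, 0.0839.
ρ(T) = max|λ| = 0.2421; 0.2421 < 1: convergent.

yes, ρ = 0.2421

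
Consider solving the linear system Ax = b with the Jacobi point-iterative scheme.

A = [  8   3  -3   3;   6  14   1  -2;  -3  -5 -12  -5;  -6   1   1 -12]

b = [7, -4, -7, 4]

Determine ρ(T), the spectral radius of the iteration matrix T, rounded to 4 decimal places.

0.7379

Diagonal D = diag(8, 14, -12, -12); L, U strict lower/upper.
T_J = -D⁻¹(L+U): T[3,1] = -(1)/(-12) = +0.0833; T[3,3] = 0.
  T[0,:] = [+0.0000 -0.3750 +0.3750 -0.3750]
  T[1,:] = [-0.4286 +0.0000 -0.0714 +0.1429]
  T[2,:] = [-0.2500 -0.4167 +0.0000 -0.4167]
  T[3,:] = [-0.5000 +0.0833 +0.0833 +0.0000]
|roots of det(T-λI)|: 0.7379, 0.4575, 0.4575, 0.1192.
ρ(T) = max|λ| = 0.7379; 0.7379 < 1 ⇒ converges.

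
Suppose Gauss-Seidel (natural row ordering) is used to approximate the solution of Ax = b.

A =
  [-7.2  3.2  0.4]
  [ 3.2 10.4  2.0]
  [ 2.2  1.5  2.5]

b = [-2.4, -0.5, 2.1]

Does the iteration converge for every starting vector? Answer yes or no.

Diagonal D = diag(-7.2, 10.4, 2.5); L, U strict lower/upper.
GS T = -(D+L)⁻¹U: row 0 first, T[0,2] = -(0.4)/(-7.2) = +0.0556; later rows by forward substitution.
  T[0,:] = [+0.0000, +0.4444, +0.0556]
  T[1,:] = [+0.0000, -0.1368, -0.2094]
  T[2,:] = [+0.0000, -0.3091, +0.0768]
|λ(T)| sorted: 0.3059, 0.2459, 0.0000.
ρ(T) = max|λ| = 0.3059; 0.3059 < 1: convergent.

yes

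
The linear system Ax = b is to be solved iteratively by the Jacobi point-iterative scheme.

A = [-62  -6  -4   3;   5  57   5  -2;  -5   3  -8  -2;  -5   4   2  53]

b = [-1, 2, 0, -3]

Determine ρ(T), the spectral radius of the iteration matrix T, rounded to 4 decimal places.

Diagonal D = diag(-62, 57, -8, 53); L, U strict lower/upper.
T_J = -D⁻¹(L+U): T[0,2] = -(-4)/(-62) = -0.0645; T[0,0] = 0.
  T[0,:] = [+0.0000  -0.0968  -0.0645  +0.0484]
  T[1,:] = [-0.0877  +0.0000  -0.0877  +0.0351]
  T[2,:] = [-0.6250  +0.3750  +0.0000  -0.2500]
  T[3,:] = [+0.0943  -0.0755  -0.0377  +0.0000]
|roots of det(T-λI)|: 0.1880, 0.1457, 0.1457, 0.0543.
spectral radius ρ = 0.1880; 0.1880 < 1, so it converges for any x₀.

0.1880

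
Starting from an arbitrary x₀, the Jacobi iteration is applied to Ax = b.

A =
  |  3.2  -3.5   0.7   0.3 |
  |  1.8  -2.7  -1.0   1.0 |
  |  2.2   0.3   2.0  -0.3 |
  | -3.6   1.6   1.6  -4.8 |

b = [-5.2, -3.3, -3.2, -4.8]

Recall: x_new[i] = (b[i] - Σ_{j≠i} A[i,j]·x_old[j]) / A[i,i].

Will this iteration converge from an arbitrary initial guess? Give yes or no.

Write A = D+L+U with D = diag(3.2, -2.7, 2, -4.8).
Jacobi T = -D⁻¹(L+U): T[1,0] = -(1.8)/(-2.7) = +0.6667; T[1,1] = 0.
  T[0,:] = [+0.0000 +1.0938 -0.2188 -0.0938]
  T[1,:] = [+0.6667 +0.0000 -0.3704 +0.3704]
  T[2,:] = [-1.1000 -0.1500 +0.0000 +0.1500]
  T[3,:] = [-0.7500 +0.3333 +0.3333 +0.0000]
eigenvalue magnitudes: 1.1215, 0.9274, 0.5452, 0.3510.
spectral radius ρ = 1.1215; 1.1215 > 1 ⇒ diverges.

no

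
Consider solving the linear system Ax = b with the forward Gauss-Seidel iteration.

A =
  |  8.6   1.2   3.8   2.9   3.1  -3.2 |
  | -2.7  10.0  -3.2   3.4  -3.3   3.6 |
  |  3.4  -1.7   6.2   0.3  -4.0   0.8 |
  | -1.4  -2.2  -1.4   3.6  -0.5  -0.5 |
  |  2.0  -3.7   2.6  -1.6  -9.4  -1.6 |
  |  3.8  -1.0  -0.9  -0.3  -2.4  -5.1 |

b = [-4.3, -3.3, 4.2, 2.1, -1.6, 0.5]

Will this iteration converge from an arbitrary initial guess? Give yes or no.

A = D + L + U where D = diag(8.6, 10, 6.2, 3.6, -9.4, -5.1).
Gauss-Seidel: T = -(D+L)⁻¹U, row 0 first, T[0,1] = -(1.2)/(8.6) = -0.1395; later rows by forward substitution.
  T[0,:] = [+0.0000, -0.1395, -0.4419, -0.3372, -0.3605, +0.3721]
  T[1,:] = [+0.0000, -0.0377, +0.2007, -0.4310, +0.2327, -0.2595]
  T[2,:] = [+0.0000, +0.0662, +0.2973, +0.0183, +0.9066, -0.4042]
  T[3,:] = [+0.0000, -0.0515, +0.0664, -0.3874, +0.4935, -0.0322]
  T[4,:] = [+0.0000, +0.0122, -0.1021, +0.1689, -0.0015, -0.0952]
  T[5,:] = [+0.0000, -0.1110, -0.3769, -0.2267, -0.5025, +0.4462]
moduli |λ_i(T)| = 0.8457, 0.5388, 0.1287, 0.1287, 0.0050, 0.0000.
ρ = 0.8457; 0.8457 < 1 ⇒ converges.

yes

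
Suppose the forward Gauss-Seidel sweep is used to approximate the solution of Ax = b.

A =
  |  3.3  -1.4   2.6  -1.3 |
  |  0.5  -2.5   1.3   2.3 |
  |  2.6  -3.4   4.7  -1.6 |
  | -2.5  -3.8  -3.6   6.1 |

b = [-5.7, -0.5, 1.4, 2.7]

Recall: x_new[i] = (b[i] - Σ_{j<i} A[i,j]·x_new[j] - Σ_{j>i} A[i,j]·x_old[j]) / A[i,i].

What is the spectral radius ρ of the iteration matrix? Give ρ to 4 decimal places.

1.6239

Let D = diag(3.3, -2.5, 4.7, 6.1); L, U the strict triangles.
T_GS = -(D+L)⁻¹U: row 0 first, T[0,1] = -(-1.4)/(3.3) = +0.4242; later rows by forward substitution.
  T[0,:] = [+0.0000, +0.4242, -0.7879, +0.3939]
  T[1,:] = [+0.0000, +0.0848, +0.3624, +0.9988]
  T[2,:] = [+0.0000, -0.1733, +0.6980, +0.8450]
  T[3,:] = [+0.0000, +0.1244, +0.3148, +1.2824]
moduli |λ_i(T)| = 1.6239, 0.3931, 0.0482, 0.0000.
spectral radius ρ = 1.6239; 1.6239 > 1 ⇒ diverges.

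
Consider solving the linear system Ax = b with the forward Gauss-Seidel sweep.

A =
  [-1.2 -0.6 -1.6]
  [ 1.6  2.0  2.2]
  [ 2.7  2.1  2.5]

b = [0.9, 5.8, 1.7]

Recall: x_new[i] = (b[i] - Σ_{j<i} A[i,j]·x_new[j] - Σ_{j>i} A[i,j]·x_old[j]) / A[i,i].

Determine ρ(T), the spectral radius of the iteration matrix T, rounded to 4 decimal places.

1.4616

A = D + L + U where D = diag(-1.2, 2, 2.5).
GS T = -(D+L)⁻¹U: row 0 first, T[0,2] = -(-1.6)/(-1.2) = -1.3333; later rows by forward substitution.
  T[0,:] = [+0.0000 -0.5000 -1.3333]
  T[1,:] = [+0.0000 +0.4000 -0.0333]
  T[2,:] = [+0.0000 +0.2040 +1.4680]
|λ(T)| sorted: 1.4616, 0.4064, 0.0000.
ρ(T) = max|λ| = 1.4616; 1.4616 > 1: divergent.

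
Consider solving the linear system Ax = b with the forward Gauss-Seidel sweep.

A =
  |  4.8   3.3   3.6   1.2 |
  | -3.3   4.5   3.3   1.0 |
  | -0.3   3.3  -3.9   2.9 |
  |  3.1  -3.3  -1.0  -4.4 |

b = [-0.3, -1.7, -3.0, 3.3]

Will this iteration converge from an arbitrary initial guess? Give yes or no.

no

A = D + L + U where D = diag(4.8, 4.5, -3.9, -4.4).
T_GS = -(D+L)⁻¹U: row 0 first, T[0,1] = -(3.3)/(4.8) = -0.6875; later rows by forward substitution.
  T[0,:] = [+0.0000, -0.6875, -0.7500, -0.2500]
  T[1,:] = [+0.0000, -0.5042, -1.2833, -0.4056]
  T[2,:] = [+0.0000, -0.3737, -1.0282, +0.4197]
  T[3,:] = [+0.0000, -0.0213, +0.6678, +0.0327]
eigenvalue magnitudes: 1.5839, 0.4526, 0.3684, 0.0000.
ρ(T) = max|λ| = 1.5839; 1.5839 > 1: divergent.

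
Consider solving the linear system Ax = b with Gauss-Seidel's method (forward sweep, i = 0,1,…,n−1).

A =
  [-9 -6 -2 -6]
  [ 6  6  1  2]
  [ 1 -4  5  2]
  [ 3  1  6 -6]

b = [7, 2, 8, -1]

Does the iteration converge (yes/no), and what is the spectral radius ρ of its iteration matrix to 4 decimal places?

yes, ρ = 0.8443

A = D + L + U where D = diag(-9, 6, 5, -6).
Gauss-Seidel: T = -(D+L)⁻¹U, row 0 first, T[0,1] = -(-6)/(-9) = -0.6667; later rows by forward substitution.
  T[0,:] = [+0.0000, -0.6667, -0.2222, -0.6667]
  T[1,:] = [+0.0000, +0.6667, +0.0556, +0.3333]
  T[2,:] = [+0.0000, +0.6667, +0.0889, -0.0000]
  T[3,:] = [+0.0000, +0.4444, -0.0130, -0.2778]
moduli |λ_i(T)| = 0.8443, 0.4280, 0.0615, 0.0000.
ρ = 0.8443; 0.8443 < 1 ⇒ converges.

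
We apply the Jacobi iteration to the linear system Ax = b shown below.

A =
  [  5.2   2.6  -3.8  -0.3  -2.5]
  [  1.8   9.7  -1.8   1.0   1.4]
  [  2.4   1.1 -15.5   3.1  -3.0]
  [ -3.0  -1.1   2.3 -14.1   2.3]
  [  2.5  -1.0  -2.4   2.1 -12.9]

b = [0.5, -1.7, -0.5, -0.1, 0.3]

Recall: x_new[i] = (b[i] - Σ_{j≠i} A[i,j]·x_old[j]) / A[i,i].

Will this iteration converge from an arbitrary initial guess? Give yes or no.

Diagonal D = diag(5.2, 9.7, -15.5, -14.1, -12.9); L, U strict lower/upper.
T_J = -D⁻¹(L+U): T[4,3] = -(2.1)/(-12.9) = +0.1628; T[4,4] = 0.
  T[0,:] = [+0.0000, -0.5000, +0.7308, +0.0577, +0.4808]
  T[1,:] = [-0.1856, +0.0000, +0.1856, -0.1031, -0.1443]
  T[2,:] = [+0.1548, +0.0710, +0.0000, +0.2000, -0.1935]
  T[3,:] = [-0.2128, -0.0780, +0.1631, +0.0000, +0.1631]
  T[4,:] = [+0.1938, -0.0775, -0.1860, +0.1628, +0.0000]
eigenvalue magnitudes: 0.7446, 0.4441, 0.2209, 0.2209, 0.1043.
ρ = 0.7446; 0.7446 < 1 ⇒ converges.

yes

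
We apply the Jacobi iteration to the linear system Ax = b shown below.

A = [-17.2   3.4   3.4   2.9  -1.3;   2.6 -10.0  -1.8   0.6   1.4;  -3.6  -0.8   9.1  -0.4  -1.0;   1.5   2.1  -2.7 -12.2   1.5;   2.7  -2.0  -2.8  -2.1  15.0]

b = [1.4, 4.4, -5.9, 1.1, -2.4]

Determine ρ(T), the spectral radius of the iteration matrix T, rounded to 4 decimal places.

0.5124

Let D = diag(-17.2, -10, 9.1, -12.2, 15); L, U the strict triangles.
Jacobi: T = -D⁻¹(L+U), T[1,0] = -(2.6)/(-10) = +0.2600; T[1,1] = 0.
  T[0,:] = [+0.0000 +0.1977 +0.1977 +0.1686 -0.0756]
  T[1,:] = [+0.2600 +0.0000 -0.1800 +0.0600 +0.1400]
  T[2,:] = [+0.3956 +0.0879 +0.0000 +0.0440 +0.1099]
  T[3,:] = [+0.1230 +0.1721 -0.2213 +0.0000 +0.1230]
  T[4,:] = [-0.1800 +0.1333 +0.1867 +0.1400 +0.0000]
moduli |λ_i(T)| = 0.5124, 0.2873, 0.2873, 0.1165, 0.0892.
spectral radius ρ = 0.5124; 0.5124 < 1: convergent.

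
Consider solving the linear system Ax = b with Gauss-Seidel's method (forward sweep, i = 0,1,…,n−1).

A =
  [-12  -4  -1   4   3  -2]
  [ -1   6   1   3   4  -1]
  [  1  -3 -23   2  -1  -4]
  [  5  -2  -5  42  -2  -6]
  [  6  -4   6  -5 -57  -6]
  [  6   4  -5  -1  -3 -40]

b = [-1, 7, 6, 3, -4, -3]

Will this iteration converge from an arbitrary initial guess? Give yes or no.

Write A = D+L+U with D = diag(-12, 6, -23, 42, -57, -40).
Gauss-Seidel: T = -(D+L)⁻¹U, row 0 first, T[0,3] = -(4)/(-12) = +0.3333; later rows by forward substitution.
  T[0,:] = [+0.0000  -0.3333  -0.0833  +0.3333  +0.2500  -0.1667]
  T[1,:] = [+0.0000  -0.0556  -0.1806  -0.4444  -0.6250  +0.1389]
  T[2,:] = [+0.0000  -0.0072  +0.0199  +0.1594  +0.0489  -0.1993]
  T[3,:] = [+0.0000  +0.0362  +0.0037  -0.0419  -0.0061  +0.1456]
  T[4,:] = [+0.0000  -0.0351  +0.0057  +0.0867  +0.0759  -0.1663]
  T[5,:] = [+0.0000  -0.0529  -0.0336  -0.0198  -0.0367  +0.0226]
|roots of det(T-λI)|: 0.1983, 0.1436, 0.1436, 0.0298, 0.0298, 0.0000.
spectral radius ρ = 0.1983; 0.1983 < 1: convergent.

yes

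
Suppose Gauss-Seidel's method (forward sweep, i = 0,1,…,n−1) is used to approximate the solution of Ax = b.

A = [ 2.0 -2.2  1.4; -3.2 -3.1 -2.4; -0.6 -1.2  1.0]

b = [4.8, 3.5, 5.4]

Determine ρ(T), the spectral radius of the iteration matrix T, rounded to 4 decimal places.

1.1869

A = D + L + U where D = diag(2, -3.1, 1).
T_GS = -(D+L)⁻¹U: row 0 first, T[0,1] = -(-2.2)/(2) = +1.1000; later rows by forward substitution.
  T[0,:] = [+0.0000 +1.1000 -0.7000]
  T[1,:] = [+0.0000 -1.1355 -0.0516]
  T[2,:] = [+0.0000 -0.7026 -0.4819]
|λ(T)| sorted: 1.1869, 0.4305, 0.0000.
spectral radius ρ = 1.1869; 1.1869 > 1 ⇒ diverges.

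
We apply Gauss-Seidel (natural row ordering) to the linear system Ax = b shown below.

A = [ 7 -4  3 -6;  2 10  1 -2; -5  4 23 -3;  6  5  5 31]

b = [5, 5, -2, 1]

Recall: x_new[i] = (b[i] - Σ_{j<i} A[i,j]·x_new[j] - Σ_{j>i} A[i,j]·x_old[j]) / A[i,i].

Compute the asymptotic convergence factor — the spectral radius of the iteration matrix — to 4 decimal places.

Split A = D + L + U, D = diag(7, 10, 23, 31).
T_GS = -(D+L)⁻¹U: row 0 first, T[0,1] = -(-4)/(7) = +0.5714; later rows by forward substitution.
  T[0,:] = [+0.0000  +0.5714  -0.4286  +0.8571]
  T[1,:] = [+0.0000  -0.1143  -0.0143  +0.0286]
  T[2,:] = [+0.0000  +0.1441  -0.0907  +0.3118]
  T[3,:] = [+0.0000  -0.1154  +0.0999  -0.2208]
|eigenvalues of T|: 0.3175, 0.1406, 0.0323, 0.0000.
ρ = 0.3175; 0.3175 < 1: convergent.

0.3175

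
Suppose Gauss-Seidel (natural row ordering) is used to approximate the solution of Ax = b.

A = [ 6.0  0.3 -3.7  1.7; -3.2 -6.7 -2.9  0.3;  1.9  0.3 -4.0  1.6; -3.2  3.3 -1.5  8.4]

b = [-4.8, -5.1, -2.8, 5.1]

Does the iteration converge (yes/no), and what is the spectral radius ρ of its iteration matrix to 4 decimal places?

Split A = D + L + U, D = diag(6, -6.7, -4, 8.4).
GS T = -(D+L)⁻¹U: row 0 first, T[0,1] = -(0.3)/(6) = -0.0500; later rows by forward substitution.
  T[0,:] = [+0.0000, -0.0500, +0.6167, -0.2833]
  T[1,:] = [+0.0000, +0.0239, -0.7274, +0.1801]
  T[2,:] = [+0.0000, -0.0220, +0.2384, +0.2789]
  T[3,:] = [+0.0000, -0.0324, +0.5632, -0.1289]
eigenvalue magnitudes: 0.5207, 0.3702, 0.0171, 0.0000.
ρ = 0.5207; 0.5207 < 1 ⇒ converges.

yes, ρ = 0.5207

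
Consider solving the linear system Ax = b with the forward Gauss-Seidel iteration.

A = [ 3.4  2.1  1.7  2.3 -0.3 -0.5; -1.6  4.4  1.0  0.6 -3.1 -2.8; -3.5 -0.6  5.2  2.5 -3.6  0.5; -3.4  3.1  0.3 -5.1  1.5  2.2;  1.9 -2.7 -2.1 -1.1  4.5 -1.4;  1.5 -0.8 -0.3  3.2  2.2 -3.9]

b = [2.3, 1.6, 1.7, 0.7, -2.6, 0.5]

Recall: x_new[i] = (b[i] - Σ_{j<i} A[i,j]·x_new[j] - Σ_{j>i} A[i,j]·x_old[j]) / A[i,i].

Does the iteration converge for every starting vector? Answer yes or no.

no

A = D + L + U where D = diag(3.4, 4.4, 5.2, -5.1, 4.5, -3.9).
GS T = -(D+L)⁻¹U: row 0 first, T[0,5] = -(-0.5)/(3.4) = +0.1471; later rows by forward substitution.
  T[0,:] = [+0.0000, -0.6176, -0.5000, -0.6765, +0.0882, +0.1471]
  T[1,:] = [+0.0000, -0.2246, -0.4091, -0.3824, +0.7366, +0.6898]
  T[2,:] = [+0.0000, -0.4416, -0.3837, -0.9802, +0.8367, +0.0824]
  T[3,:] = [+0.0000, +0.2493, +0.0621, +0.1609, +0.7323, +0.7575]
  T[4,:] = [+0.0000, -0.0191, -0.1982, -0.3619, +0.9742, +0.8866]
  T[5,:] = [+0.0000, +0.0362, -0.1398, -0.1785, +0.9688, +1.0304]
moduli |λ_i(T)| = 1.6834, 0.2897, 0.1872, 0.1872, 0.1390, 0.0000.
spectral radius ρ = 1.6834; 1.6834 > 1 ⇒ diverges.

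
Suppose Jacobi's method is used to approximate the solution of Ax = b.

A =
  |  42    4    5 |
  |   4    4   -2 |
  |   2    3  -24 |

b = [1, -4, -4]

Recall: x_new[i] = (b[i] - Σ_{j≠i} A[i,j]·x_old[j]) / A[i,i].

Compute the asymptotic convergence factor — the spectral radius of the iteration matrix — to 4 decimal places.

A = D + L + U where D = diag(42, 4, -24).
Jacobi T = -D⁻¹(L+U): T[0,2] = -(5)/(42) = -0.1190; T[0,0] = 0.
  T[0,:] = [+0.0000 -0.0952 -0.1190]
  T[1,:] = [-1.0000 +0.0000 +0.5000]
  T[2,:] = [+0.0833 +0.1250 +0.0000]
|roots of det(T-λI)|: 0.4171, 0.3402, 0.0769.
spectral radius ρ = 0.4171; 0.4171 < 1, so it converges for any x₀.

0.4171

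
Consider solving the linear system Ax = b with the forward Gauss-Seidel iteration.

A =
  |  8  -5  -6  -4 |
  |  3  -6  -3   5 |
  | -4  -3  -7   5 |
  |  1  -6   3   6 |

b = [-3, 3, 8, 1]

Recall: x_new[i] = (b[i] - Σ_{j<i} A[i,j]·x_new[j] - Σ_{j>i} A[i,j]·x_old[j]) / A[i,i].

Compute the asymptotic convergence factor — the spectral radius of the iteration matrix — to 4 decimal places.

1.4724

Split A = D + L + U, D = diag(8, -6, -7, 6).
T_GS = -(D+L)⁻¹U: row 0 first, T[0,2] = -(-6)/(8) = +0.7500; later rows by forward substitution.
  T[0,:] = [+0.0000 +0.6250 +0.7500 +0.5000]
  T[1,:] = [+0.0000 +0.3125 -0.1250 +1.0833]
  T[2,:] = [+0.0000 -0.4911 -0.3750 -0.0357]
  T[3,:] = [+0.0000 +0.4539 -0.0625 +1.0179]
eigenvalue magnitudes: 1.4724, 0.4624, 0.0546, 0.0000.
ρ(T) = max|λ| = 1.4724; 1.4724 > 1: divergent.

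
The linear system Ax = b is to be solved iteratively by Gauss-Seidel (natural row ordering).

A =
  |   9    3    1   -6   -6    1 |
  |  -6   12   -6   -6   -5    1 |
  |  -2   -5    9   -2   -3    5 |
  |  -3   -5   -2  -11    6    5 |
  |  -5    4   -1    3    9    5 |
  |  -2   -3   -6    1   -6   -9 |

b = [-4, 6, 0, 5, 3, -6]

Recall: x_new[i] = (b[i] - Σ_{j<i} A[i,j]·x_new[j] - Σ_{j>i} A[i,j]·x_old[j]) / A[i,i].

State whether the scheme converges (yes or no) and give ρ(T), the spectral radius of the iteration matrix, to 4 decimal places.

no, ρ = 1.1741

A = D + L + U where D = diag(9, 12, 9, -11, 9, -9).
T_GS = -(D+L)⁻¹U: row 0 first, T[0,3] = -(-6)/(9) = +0.6667; later rows by forward substitution.
  T[0,:] = [+0.0000, -0.3333, -0.1111, +0.6667, +0.6667, -0.1111]
  T[1,:] = [+0.0000, -0.1667, +0.4444, +0.8333, +0.7500, -0.1389]
  T[2,:] = [+0.0000, -0.1667, +0.2222, +0.8333, +0.8981, -0.6574]
  T[3,:] = [+0.0000, +0.1970, -0.2121, -0.7121, -0.1406, +0.6675]
  T[4,:] = [+0.0000, -0.1953, -0.1639, +0.3300, +0.1837, -0.8511]
  T[5,:] = [+0.0000, +0.3928, -0.1859, -1.2806, -1.1350, +1.1508]
eigenvalue magnitudes: 1.1741, 0.4485, 0.4485, 0.2070, 0.0510, 0.0000.
ρ(T) = max|λ| = 1.1741; 1.1741 > 1: divergent.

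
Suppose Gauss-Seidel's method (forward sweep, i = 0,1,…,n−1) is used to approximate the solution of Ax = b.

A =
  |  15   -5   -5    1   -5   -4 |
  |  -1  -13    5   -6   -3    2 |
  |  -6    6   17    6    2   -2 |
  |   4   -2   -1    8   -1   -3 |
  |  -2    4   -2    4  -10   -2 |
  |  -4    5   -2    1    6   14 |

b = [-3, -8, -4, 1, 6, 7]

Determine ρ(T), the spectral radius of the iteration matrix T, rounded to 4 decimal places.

Diagonal D = diag(15, -13, 17, 8, -10, 14); L, U strict lower/upper.
T_GS = -(D+L)⁻¹U: row 0 first, T[0,3] = -(1)/(15) = -0.0667; later rows by forward substitution.
  T[0,:] = [+0.0000 +0.3333 +0.3333 -0.0667 +0.3333 +0.2667]
  T[1,:] = [+0.0000 -0.0256 +0.3590 -0.4564 -0.2564 +0.1333]
  T[2,:] = [+0.0000 +0.1267 -0.0090 -0.2154 +0.0905 +0.1647]
  T[3,:] = [+0.0000 -0.1572 -0.0781 -0.1077 -0.0945 +0.2956]
  T[4,:] = [+0.0000 -0.1652 +0.0475 -0.1692 -0.2251 -0.1147]
  T[5,:] = [+0.0000 +0.2045 -0.0490 +0.1934 +0.3030 +0.0801]
|eigenvalues of T|: 0.6092, 0.3586, 0.1929, 0.0876, 0.0876, 0.0000.
ρ = 0.6092; 0.6092 < 1 ⇒ converges.

0.6092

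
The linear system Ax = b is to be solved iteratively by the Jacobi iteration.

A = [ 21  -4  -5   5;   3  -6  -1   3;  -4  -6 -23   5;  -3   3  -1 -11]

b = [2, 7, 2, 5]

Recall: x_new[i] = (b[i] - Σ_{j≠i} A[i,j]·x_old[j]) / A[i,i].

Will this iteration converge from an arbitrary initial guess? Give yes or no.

yes

Let D = diag(21, -6, -23, -11); L, U the strict triangles.
Jacobi: T = -D⁻¹(L+U), T[1,3] = -(3)/(-6) = +0.5000; T[1,1] = 0.
  T[0,:] = [+0.0000, +0.1905, +0.2381, -0.2381]
  T[1,:] = [+0.5000, +0.0000, -0.1667, +0.5000]
  T[2,:] = [-0.1739, -0.2609, +0.0000, +0.2174]
  T[3,:] = [-0.2727, +0.2727, -0.0909, +0.0000]
|roots of det(T-λI)|: 0.6825, 0.3834, 0.2689, 0.2689.
ρ = 0.6825; 0.6825 < 1 ⇒ converges.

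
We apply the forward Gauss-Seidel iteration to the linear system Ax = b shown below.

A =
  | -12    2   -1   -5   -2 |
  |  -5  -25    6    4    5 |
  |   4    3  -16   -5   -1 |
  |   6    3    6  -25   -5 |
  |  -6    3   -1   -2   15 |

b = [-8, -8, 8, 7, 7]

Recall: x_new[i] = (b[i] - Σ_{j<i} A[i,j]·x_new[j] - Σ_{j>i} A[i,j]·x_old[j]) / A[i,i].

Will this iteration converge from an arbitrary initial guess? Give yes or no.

Split A = D + L + U, D = diag(-12, -25, -16, -25, 15).
T_GS = -(D+L)⁻¹U: row 0 first, T[0,1] = -(2)/(-12) = +0.1667; later rows by forward substitution.
  T[0,:] = [+0.0000  +0.1667  -0.0833  -0.4167  -0.1667]
  T[1,:] = [+0.0000  -0.0333  +0.2567  +0.2433  +0.2333]
  T[2,:] = [+0.0000  +0.0354  +0.0273  -0.3710  -0.0604]
  T[3,:] = [+0.0000  +0.0445  +0.0173  -0.1599  -0.2265]
  T[4,:] = [+0.0000  +0.0816  -0.0805  -0.2614  -0.1476]
|eigenvalues of T|: 0.5111, 0.1385, 0.1385, 0.1020, 0.0000.
ρ = 0.5111; 0.5111 < 1: convergent.

yes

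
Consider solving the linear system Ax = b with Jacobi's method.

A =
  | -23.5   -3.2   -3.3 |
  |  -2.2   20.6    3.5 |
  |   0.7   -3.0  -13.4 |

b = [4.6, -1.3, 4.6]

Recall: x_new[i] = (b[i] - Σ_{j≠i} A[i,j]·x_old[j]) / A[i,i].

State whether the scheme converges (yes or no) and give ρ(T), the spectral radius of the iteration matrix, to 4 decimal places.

A = D + L + U where D = diag(-23.5, 20.6, -13.4).
Jacobi: T = -D⁻¹(L+U), T[1,2] = -(3.5)/(20.6) = -0.1699; T[1,1] = 0.
  T[0,:] = [+0.0000, -0.1362, -0.1404]
  T[1,:] = [+0.1068, +0.0000, -0.1699]
  T[2,:] = [+0.0522, -0.2239, +0.0000]
|eigenvalues of T|: 0.1980, 0.1518, 0.1518.
ρ = 0.1980; 0.1980 < 1, so it converges for any x₀.

yes, ρ = 0.1980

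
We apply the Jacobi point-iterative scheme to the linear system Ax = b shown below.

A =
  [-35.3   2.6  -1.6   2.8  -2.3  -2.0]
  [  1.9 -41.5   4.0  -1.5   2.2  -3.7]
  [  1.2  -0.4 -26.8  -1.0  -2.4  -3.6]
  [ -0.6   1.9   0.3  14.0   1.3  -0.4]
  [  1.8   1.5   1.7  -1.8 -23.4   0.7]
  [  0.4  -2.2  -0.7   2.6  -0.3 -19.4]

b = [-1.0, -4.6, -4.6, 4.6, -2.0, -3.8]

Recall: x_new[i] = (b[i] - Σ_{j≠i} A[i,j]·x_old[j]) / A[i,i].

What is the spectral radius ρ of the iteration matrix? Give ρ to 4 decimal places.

0.2325

Let D = diag(-35.3, -41.5, -26.8, 14, -23.4, -19.4); L, U the strict triangles.
Jacobi: T = -D⁻¹(L+U), T[1,0] = -(1.9)/(-41.5) = +0.0458; T[1,1] = 0.
  T[0,:] = [+0.0000 +0.0737 -0.0453 +0.0793 -0.0652 -0.0567]
  T[1,:] = [+0.0458 +0.0000 +0.0964 -0.0361 +0.0530 -0.0892]
  T[2,:] = [+0.0448 -0.0149 +0.0000 -0.0373 -0.0896 -0.1343]
  T[3,:] = [+0.0429 -0.1357 -0.0214 +0.0000 -0.0929 +0.0286]
  T[4,:] = [+0.0769 +0.0641 +0.0726 -0.0769 +0.0000 +0.0299]
  T[5,:] = [+0.0206 -0.1134 -0.0361 +0.1340 -0.0155 +0.0000]
|eigenvalues of T|: 0.2325, 0.1033, 0.1033, 0.1016, 0.1016, 0.0439.
ρ(T) = max|λ| = 0.2325; 0.2325 < 1 ⇒ converges.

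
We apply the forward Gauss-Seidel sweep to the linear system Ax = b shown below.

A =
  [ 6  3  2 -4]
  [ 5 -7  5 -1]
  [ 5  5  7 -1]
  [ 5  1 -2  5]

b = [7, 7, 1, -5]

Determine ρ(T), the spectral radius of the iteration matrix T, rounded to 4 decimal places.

1.3743

Write A = D+L+U with D = diag(6, -7, 7, 5).
T_GS = -(D+L)⁻¹U: row 0 first, T[0,1] = -(3)/(6) = -0.5000; later rows by forward substitution.
  T[0,:] = [+0.0000  -0.5000  -0.3333  +0.6667]
  T[1,:] = [+0.0000  -0.3571  +0.4762  +0.3333]
  T[2,:] = [+0.0000  +0.6122  -0.1020  -0.5714]
  T[3,:] = [+0.0000  +0.8163  +0.1973  -0.9619]
moduli |λ_i(T)| = 1.3743, 0.2175, 0.1707, 0.0000.
ρ = 1.3743; 1.3743 > 1: divergent.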